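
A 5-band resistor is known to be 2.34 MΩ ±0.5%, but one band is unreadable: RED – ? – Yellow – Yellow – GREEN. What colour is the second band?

2340000 Ω = 234 × 10^4.
The second band gives digit 3 of the significand, and 3 is orange.

orange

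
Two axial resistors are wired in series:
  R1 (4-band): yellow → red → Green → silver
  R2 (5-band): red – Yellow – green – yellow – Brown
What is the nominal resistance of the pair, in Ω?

R1: yellow, red → 42; green ×10^5 → 4200000 Ω.
R2: red, yellow, green → 245; yellow ×10^4 → 2450000 Ω.
Series: 4200000 + 2450000 = 6650000 Ω.

6650000 Ω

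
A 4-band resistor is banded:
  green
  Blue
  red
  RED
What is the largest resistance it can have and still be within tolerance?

Green → 5 (first significant figure)
Blue → 6 (second significant figure)
Red → ×10^2 multiplier
Red → ±2% tolerance
56 × 100 = 5600 Ω
Largest = 5600 × (1 + 2/100) = 5712 Ω.

5712 Ω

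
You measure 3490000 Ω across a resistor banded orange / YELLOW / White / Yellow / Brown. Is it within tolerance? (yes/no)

Orange → 3 (first significant figure)
Yellow → 4 (second significant figure)
White → 9 (third significant figure)
Yellow → ×10^4 multiplier
Brown → ±1% tolerance
349 × 10000 = 3490000 Ω
Allowed range: 3455100 Ω to 3524900 Ω.
3490000 Ω lies inside that range.

yes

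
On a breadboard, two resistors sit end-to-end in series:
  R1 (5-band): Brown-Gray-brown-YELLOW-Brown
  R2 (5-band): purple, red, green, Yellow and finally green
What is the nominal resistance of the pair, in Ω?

R1: brown, grey, brown → 181; yellow ×10^4 → 1810000 Ω.
R2: violet, red, green → 725; yellow ×10^4 → 7250000 Ω.
Series: 1810000 + 7250000 = 9060000 Ω.

9060000 Ω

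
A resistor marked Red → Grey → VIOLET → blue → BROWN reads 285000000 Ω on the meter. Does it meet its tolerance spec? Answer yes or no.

yes

Red → 2 (first significant figure)
Grey → 8 (second significant figure)
Violet → 7 (third significant figure)
Blue → ×10^6 multiplier
Brown → ±1% tolerance
287 × 1000000 = 287000000 Ω
Allowed range: 284130000 Ω to 289870000 Ω.
285000000 Ω lies inside that range.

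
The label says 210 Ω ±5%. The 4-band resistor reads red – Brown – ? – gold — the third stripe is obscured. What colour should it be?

brown

210 Ω = 21 × 10^1.
The third band is the multiplier, 10^1, which is brown.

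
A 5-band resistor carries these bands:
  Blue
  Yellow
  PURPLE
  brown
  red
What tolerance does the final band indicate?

±2%

The last band, red, is the tolerance band.
Red corresponds to ±2%.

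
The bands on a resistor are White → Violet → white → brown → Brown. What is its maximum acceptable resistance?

White → 9 (first significant figure)
Violet → 7 (second significant figure)
White → 9 (third significant figure)
Brown → ×10 multiplier
Brown → ±1% tolerance
979 × 10 = 9790 Ω
Maximum = 9790 × (1 + 1/100) = 9887.9 Ω.

9887.9 Ω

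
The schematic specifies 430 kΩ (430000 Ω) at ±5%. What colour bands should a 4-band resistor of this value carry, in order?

yellow, orange, yellow, gold

430000 Ω = 43 × 10^4.
4 → yellow
3 → orange
Multiplier 10^4 → yellow.
±5% tolerance → gold.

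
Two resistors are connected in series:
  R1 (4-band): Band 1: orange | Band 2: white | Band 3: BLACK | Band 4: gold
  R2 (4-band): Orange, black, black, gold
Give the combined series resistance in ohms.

R1: orange, white → 39; black ×1 → 39 Ω.
R2: orange, black → 30; black ×1 → 30 Ω.
Series: 39 + 30 = 69 Ω.

69 Ω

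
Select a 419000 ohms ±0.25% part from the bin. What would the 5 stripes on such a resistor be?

yellow, brown, white, orange, blue

419000 Ω = 419 × 10^3.
4 → yellow
1 → brown
9 → white
Multiplier 10^3 → orange.
±0.25% tolerance → blue.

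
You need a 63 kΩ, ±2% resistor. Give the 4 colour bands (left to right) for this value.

63000 Ω = 63 × 10^3.
6 → blue
3 → orange
Multiplier 10^3 → orange.
±2% tolerance → red.

blue, orange, orange, red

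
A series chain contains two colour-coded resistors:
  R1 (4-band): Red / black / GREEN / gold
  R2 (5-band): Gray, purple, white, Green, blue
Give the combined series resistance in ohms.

R1: red, black → 20; green ×10^5 → 2000000 Ω.
R2: grey, violet, white → 879; green ×10^5 → 87900000 Ω.
Series: 2000000 + 87900000 = 89900000 Ω.

89900000 Ω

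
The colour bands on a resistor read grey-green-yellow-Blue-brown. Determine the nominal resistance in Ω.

854000000 Ω

Grey → 8 (first significant figure)
Green → 5 (second significant figure)
Yellow → 4 (third significant figure)
Blue → ×10^6 multiplier
854 × 1000000 = 854000000 Ω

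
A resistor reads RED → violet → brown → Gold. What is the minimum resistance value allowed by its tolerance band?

Red → 2 (first significant figure)
Violet → 7 (second significant figure)
Brown → ×10 multiplier
Gold → ±5% tolerance
27 × 10 = 270 Ω
Minimum = 270 × (1 − 5/100) = 256.5 Ω.

256.5 Ω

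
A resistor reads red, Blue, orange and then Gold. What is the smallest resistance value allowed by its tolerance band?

Red → 2 (first significant figure)
Blue → 6 (second significant figure)
Orange → ×10^3 multiplier
Gold → ±5% tolerance
26 × 1000 = 26000 Ω
Smallest = 26000 × (1 − 5/100) = 24700 Ω.

24700 Ω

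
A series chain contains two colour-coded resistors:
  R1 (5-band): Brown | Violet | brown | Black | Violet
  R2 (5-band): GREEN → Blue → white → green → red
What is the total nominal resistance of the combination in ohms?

56900171 Ω

R1: brown, violet, brown → 171; black ×1 → 171 Ω.
R2: green, blue, white → 569; green ×10^5 → 56900000 Ω.
Series: 171 + 56900000 = 56900171 Ω.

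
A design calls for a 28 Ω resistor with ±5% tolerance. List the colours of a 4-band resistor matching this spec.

red, grey, black, gold

28 Ω = 28 × 10^0.
2 → red
8 → grey
Multiplier 10^0 → black.
±5% tolerance → gold.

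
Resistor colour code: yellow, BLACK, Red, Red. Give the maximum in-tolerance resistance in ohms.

4080 Ω

Yellow → 4 (first significant figure)
Black → 0 (second significant figure)
Red → ×10^2 multiplier
Red → ±2% tolerance
40 × 100 = 4000 Ω
Maximum = 4000 × (1 + 2/100) = 4080 Ω.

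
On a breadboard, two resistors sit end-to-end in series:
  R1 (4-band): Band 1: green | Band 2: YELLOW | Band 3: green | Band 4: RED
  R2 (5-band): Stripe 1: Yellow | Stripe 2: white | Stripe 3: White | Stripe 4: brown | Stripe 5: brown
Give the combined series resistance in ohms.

R1: green, yellow → 54; green ×10^5 → 5400000 Ω.
R2: yellow, white, white → 499; brown ×10 → 4990 Ω.
Series: 5400000 + 4990 = 5404990 Ω.

5404990 Ω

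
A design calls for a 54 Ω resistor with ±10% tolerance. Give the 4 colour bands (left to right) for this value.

54 Ω = 54 × 10^0.
5 → green
4 → yellow
Multiplier 10^0 → black.
±10% tolerance → silver.

green, yellow, black, silver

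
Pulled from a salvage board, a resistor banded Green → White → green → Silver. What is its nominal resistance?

Green → 5 (first significant figure)
White → 9 (second significant figure)
Green → ×10^5 multiplier
59 × 100000 = 5900000 Ω

5900000 Ω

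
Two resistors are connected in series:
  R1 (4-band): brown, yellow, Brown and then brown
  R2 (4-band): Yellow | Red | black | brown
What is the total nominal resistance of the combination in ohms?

R1: brown, yellow → 14; brown ×10 → 140 Ω.
R2: yellow, red → 42; black ×1 → 42 Ω.
Series: 140 + 42 = 182 Ω.

182 Ω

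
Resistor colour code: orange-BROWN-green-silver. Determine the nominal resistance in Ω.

3100000 Ω

Orange → 3 (first significant figure)
Brown → 1 (second significant figure)
Green → ×10^5 multiplier
31 × 100000 = 3100000 Ω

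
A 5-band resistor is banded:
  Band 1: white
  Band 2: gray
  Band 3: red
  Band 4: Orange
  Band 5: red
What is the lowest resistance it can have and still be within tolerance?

White → 9 (first significant figure)
Grey → 8 (second significant figure)
Red → 2 (third significant figure)
Orange → ×10^3 multiplier
Red → ±2% tolerance
982 × 1000 = 982000 Ω
Lowest = 982000 × (1 − 2/100) = 962360 Ω.

962360 Ω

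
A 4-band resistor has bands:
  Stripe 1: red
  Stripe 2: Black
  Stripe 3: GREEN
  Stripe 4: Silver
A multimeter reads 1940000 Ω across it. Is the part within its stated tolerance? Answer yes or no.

Red → 2 (first significant figure)
Black → 0 (second significant figure)
Green → ×10^5 multiplier
Silver → ±10% tolerance
20 × 100000 = 2000000 Ω
Allowed range: 1800000 Ω to 2200000 Ω.
1940000 Ω lies inside that range.

yes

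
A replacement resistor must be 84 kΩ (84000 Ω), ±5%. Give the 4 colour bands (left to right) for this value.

84000 Ω = 84 × 10^3.
8 → grey
4 → yellow
Multiplier 10^3 → orange.
±5% tolerance → gold.

grey, yellow, orange, gold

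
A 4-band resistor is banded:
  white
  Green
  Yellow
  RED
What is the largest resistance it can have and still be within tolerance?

White → 9 (first significant figure)
Green → 5 (second significant figure)
Yellow → ×10^4 multiplier
Red → ±2% tolerance
95 × 10000 = 950000 Ω
Largest = 950000 × (1 + 2/100) = 969000 Ω.

969000 Ω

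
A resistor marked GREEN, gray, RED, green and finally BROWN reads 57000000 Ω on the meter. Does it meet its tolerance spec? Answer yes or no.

no

Green → 5 (first significant figure)
Grey → 8 (second significant figure)
Red → 2 (third significant figure)
Green → ×10^5 multiplier
Brown → ±1% tolerance
582 × 100000 = 58200000 Ω
Allowed range: 57618000 Ω to 58782000 Ω.
57000000 Ω lies outside that range.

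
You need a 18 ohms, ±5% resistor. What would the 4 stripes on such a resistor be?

18 Ω = 18 × 10^0.
1 → brown
8 → grey
Multiplier 10^0 → black.
±5% tolerance → gold.

brown, grey, black, gold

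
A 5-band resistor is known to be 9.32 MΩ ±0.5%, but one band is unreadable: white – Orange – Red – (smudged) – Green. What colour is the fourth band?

9320000 Ω = 932 × 10^4.
The fourth band is the multiplier, 10^4, which is yellow.

yellow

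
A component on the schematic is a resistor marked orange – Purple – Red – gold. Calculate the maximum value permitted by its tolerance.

Orange → 3 (first significant figure)
Violet → 7 (second significant figure)
Red → ×10^2 multiplier
Gold → ±5% tolerance
37 × 100 = 3700 Ω
Maximum = 3700 × (1 + 5/100) = 3885 Ω.

3885 Ω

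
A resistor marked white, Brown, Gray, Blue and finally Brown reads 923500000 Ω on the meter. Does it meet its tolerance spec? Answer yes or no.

yes

White → 9 (first significant figure)
Brown → 1 (second significant figure)
Grey → 8 (third significant figure)
Blue → ×10^6 multiplier
Brown → ±1% tolerance
918 × 1000000 = 918000000 Ω
Allowed range: 908820000 Ω to 927180000 Ω.
923500000 Ω lies inside that range.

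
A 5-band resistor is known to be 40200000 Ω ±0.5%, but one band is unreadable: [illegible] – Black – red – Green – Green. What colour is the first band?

40200000 Ω = 402 × 10^5.
The first band gives digit 4 of the significand, and 4 is yellow.

yellow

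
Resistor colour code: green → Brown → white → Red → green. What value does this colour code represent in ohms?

51900 Ω

Green → 5 (first significant figure)
Brown → 1 (second significant figure)
White → 9 (third significant figure)
Red → ×10^2 multiplier
519 × 100 = 51900 Ω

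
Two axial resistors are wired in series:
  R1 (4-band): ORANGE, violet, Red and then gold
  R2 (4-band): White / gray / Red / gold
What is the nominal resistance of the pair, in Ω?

13500 Ω

R1: orange, violet → 37; red ×10^2 → 3700 Ω.
R2: white, grey → 98; red ×10^2 → 9800 Ω.
Series: 3700 + 9800 = 13500 Ω.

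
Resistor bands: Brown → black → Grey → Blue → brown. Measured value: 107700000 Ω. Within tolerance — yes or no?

yes

Brown → 1 (first significant figure)
Black → 0 (second significant figure)
Grey → 8 (third significant figure)
Blue → ×10^6 multiplier
Brown → ±1% tolerance
108 × 1000000 = 108000000 Ω
Allowed range: 106920000 Ω to 109080000 Ω.
107700000 Ω lies inside that range.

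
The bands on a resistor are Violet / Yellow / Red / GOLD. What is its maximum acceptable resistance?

Violet → 7 (first significant figure)
Yellow → 4 (second significant figure)
Red → ×10^2 multiplier
Gold → ±5% tolerance
74 × 100 = 7400 Ω
Maximum = 7400 × (1 + 5/100) = 7770 Ω.

7770 Ω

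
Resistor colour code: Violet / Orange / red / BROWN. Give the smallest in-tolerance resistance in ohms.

Violet → 7 (first significant figure)
Orange → 3 (second significant figure)
Red → ×10^2 multiplier
Brown → ±1% tolerance
73 × 100 = 7300 Ω
Smallest = 7300 × (1 − 1/100) = 7227 Ω.

7227 Ω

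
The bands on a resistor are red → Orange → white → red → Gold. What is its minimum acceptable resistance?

22705 Ω

Red → 2 (first significant figure)
Orange → 3 (second significant figure)
White → 9 (third significant figure)
Red → ×10^2 multiplier
Gold → ±5% tolerance
239 × 100 = 23900 Ω
Minimum = 23900 × (1 − 5/100) = 22705 Ω.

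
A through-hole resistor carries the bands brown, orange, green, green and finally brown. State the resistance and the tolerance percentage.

Brown → 1 (first significant figure)
Orange → 3 (second significant figure)
Green → 5 (third significant figure)
Green → ×10^5 multiplier
Brown → ±1% tolerance
135 × 100000 = 13500000 Ω

13500000 Ω ±1%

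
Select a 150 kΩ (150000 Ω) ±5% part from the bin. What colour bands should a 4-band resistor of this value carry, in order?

150000 Ω = 15 × 10^4.
1 → brown
5 → green
Multiplier 10^4 → yellow.
±5% tolerance → gold.

brown, green, yellow, gold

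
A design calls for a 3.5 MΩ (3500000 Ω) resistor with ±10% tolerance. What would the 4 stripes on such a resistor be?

3500000 Ω = 35 × 10^5.
3 → orange
5 → green
Multiplier 10^5 → green.
±10% tolerance → silver.

orange, green, green, silver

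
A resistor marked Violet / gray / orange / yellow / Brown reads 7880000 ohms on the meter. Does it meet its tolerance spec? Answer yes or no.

Violet → 7 (first significant figure)
Grey → 8 (second significant figure)
Orange → 3 (third significant figure)
Yellow → ×10^4 multiplier
Brown → ±1% tolerance
783 × 10000 = 7830000 Ω
Allowed range: 7751700 Ω to 7908300 Ω.
7880000 ohms lies inside that range.

yes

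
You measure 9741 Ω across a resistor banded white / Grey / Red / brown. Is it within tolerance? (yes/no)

White → 9 (first significant figure)
Grey → 8 (second significant figure)
Red → ×10^2 multiplier
Brown → ±1% tolerance
98 × 100 = 9800 Ω
Allowed range: 9702 Ω to 9898 Ω.
9741 Ω lies inside that range.

yes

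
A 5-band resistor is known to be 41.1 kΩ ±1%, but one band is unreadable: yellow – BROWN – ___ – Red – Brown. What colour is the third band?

41100 Ω = 411 × 10^2.
The third band gives digit 1 of the significand, and 1 is brown.

brown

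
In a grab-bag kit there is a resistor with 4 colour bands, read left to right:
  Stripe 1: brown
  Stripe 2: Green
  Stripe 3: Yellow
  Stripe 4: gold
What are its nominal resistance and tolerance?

150000 Ω ±5%

Brown → 1 (first significant figure)
Green → 5 (second significant figure)
Yellow → ×10^4 multiplier
Gold → ±5% tolerance
15 × 10000 = 150000 Ω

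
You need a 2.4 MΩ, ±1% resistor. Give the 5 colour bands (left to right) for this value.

2400000 Ω = 240 × 10^4.
2 → red
4 → yellow
0 → black
Multiplier 10^4 → yellow.
±1% tolerance → brown.

red, yellow, black, yellow, brown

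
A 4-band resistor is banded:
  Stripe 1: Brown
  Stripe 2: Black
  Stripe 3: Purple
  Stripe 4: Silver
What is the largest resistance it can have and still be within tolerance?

Brown → 1 (first significant figure)
Black → 0 (second significant figure)
Violet → ×10^7 multiplier
Silver → ±10% tolerance
10 × 10000000 = 100000000 Ω
Largest = 100000000 × (1 + 10/100) = 110000000 Ω.

110000000 Ω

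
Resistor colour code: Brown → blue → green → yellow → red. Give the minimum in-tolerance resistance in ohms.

Brown → 1 (first significant figure)
Blue → 6 (second significant figure)
Green → 5 (third significant figure)
Yellow → ×10^4 multiplier
Red → ±2% tolerance
165 × 10000 = 1650000 Ω
Minimum = 1650000 × (1 − 2/100) = 1617000 Ω.

1617000 Ω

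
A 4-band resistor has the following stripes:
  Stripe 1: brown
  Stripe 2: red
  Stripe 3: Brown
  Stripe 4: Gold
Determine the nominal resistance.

120 Ω

Brown → 1 (first significant figure)
Red → 2 (second significant figure)
Brown → ×10 multiplier
12 × 10 = 120 Ω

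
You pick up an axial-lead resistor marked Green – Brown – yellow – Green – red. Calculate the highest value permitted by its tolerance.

Green → 5 (first significant figure)
Brown → 1 (second significant figure)
Yellow → 4 (third significant figure)
Green → ×10^5 multiplier
Red → ±2% tolerance
514 × 100000 = 51400000 Ω
Highest = 51400000 × (1 + 2/100) = 52428000 Ω.

52428000 Ω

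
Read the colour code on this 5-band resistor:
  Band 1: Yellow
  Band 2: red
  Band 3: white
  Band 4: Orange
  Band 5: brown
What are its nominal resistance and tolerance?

Yellow → 4 (first significant figure)
Red → 2 (second significant figure)
White → 9 (third significant figure)
Orange → ×10^3 multiplier
Brown → ±1% tolerance
429 × 1000 = 429000 Ω

429000 Ω ±1%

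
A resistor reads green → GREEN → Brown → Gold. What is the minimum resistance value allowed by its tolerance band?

522.5 Ω

Green → 5 (first significant figure)
Green → 5 (second significant figure)
Brown → ×10 multiplier
Gold → ±5% tolerance
55 × 10 = 550 Ω
Minimum = 550 × (1 − 5/100) = 522.5 Ω.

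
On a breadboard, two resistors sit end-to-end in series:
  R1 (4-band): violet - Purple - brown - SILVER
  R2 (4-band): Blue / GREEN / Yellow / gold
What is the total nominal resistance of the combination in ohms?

R1: violet, violet → 77; brown ×10 → 770 Ω.
R2: blue, green → 65; yellow ×10^4 → 650000 Ω.
Series: 770 + 650000 = 650770 Ω.

650770 Ω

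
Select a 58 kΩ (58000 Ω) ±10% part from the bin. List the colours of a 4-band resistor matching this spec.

58000 Ω = 58 × 10^3.
5 → green
8 → grey
Multiplier 10^3 → orange.
±10% tolerance → silver.

green, grey, orange, silver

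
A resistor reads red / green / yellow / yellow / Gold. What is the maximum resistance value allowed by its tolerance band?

Red → 2 (first significant figure)
Green → 5 (second significant figure)
Yellow → 4 (third significant figure)
Yellow → ×10^4 multiplier
Gold → ±5% tolerance
254 × 10000 = 2540000 Ω
Maximum = 2540000 × (1 + 5/100) = 2667000 Ω.

2667000 Ω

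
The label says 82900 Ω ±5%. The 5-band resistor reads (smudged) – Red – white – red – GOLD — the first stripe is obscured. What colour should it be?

grey

82900 Ω = 829 × 10^2.
The first band gives digit 8 of the significand, and 8 is grey.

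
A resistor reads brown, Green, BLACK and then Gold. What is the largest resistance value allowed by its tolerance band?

15.75 Ω

Brown → 1 (first significant figure)
Green → 5 (second significant figure)
Black → ×1 multiplier
Gold → ±5% tolerance
15 × 1 = 15 Ω
Largest = 15 × (1 + 5/100) = 15.75 Ω.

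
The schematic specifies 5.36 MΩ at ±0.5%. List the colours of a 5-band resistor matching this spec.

5360000 Ω = 536 × 10^4.
5 → green
3 → orange
6 → blue
Multiplier 10^4 → yellow.
±0.5% tolerance → green.

green, orange, blue, yellow, green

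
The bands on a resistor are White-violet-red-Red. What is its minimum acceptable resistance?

White → 9 (first significant figure)
Violet → 7 (second significant figure)
Red → ×10^2 multiplier
Red → ±2% tolerance
97 × 100 = 9700 Ω
Minimum = 9700 × (1 − 2/100) = 9506 Ω.

9506 Ω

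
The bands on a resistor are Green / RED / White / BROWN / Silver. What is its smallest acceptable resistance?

Green → 5 (first significant figure)
Red → 2 (second significant figure)
White → 9 (third significant figure)
Brown → ×10 multiplier
Silver → ±10% tolerance
529 × 10 = 5290 Ω
Smallest = 5290 × (1 − 10/100) = 4761 Ω.

4761 Ω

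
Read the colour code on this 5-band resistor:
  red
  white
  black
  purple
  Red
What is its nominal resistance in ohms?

Red → 2 (first significant figure)
White → 9 (second significant figure)
Black → 0 (third significant figure)
Violet → ×10^7 multiplier
290 × 10000000 = 2900000000 Ω

2900000000 Ω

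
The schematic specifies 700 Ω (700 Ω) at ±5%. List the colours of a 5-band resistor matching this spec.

700 Ω = 700 × 10^0.
7 → violet
0 → black
0 → black
Multiplier 10^0 → black.
±5% tolerance → gold.

violet, black, black, black, gold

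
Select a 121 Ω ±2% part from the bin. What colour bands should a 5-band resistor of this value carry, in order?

121 Ω = 121 × 10^0.
1 → brown
2 → red
1 → brown
Multiplier 10^0 → black.
±2% tolerance → red.

brown, red, brown, black, red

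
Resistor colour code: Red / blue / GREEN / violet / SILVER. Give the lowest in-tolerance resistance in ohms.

2385000000 Ω

Red → 2 (first significant figure)
Blue → 6 (second significant figure)
Green → 5 (third significant figure)
Violet → ×10^7 multiplier
Silver → ±10% tolerance
265 × 10000000 = 2650000000 Ω
Lowest = 2650000000 × (1 − 10/100) = 2385000000 Ω.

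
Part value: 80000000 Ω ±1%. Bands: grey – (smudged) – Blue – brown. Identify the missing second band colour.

black

80000000 Ω = 80 × 10^6.
The second band gives digit 0 of the significand, and 0 is black.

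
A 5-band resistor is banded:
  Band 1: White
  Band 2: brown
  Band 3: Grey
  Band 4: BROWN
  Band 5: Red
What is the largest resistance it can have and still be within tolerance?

9363.6 Ω

White → 9 (first significant figure)
Brown → 1 (second significant figure)
Grey → 8 (third significant figure)
Brown → ×10 multiplier
Red → ±2% tolerance
918 × 10 = 9180 Ω
Largest = 9180 × (1 + 2/100) = 9363.6 Ω.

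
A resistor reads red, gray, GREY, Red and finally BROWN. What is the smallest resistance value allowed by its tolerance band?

Red → 2 (first significant figure)
Grey → 8 (second significant figure)
Grey → 8 (third significant figure)
Red → ×10^2 multiplier
Brown → ±1% tolerance
288 × 100 = 28800 Ω
Smallest = 28800 × (1 − 1/100) = 28512 Ω.

28512 Ω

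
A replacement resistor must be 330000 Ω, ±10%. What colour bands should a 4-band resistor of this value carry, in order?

orange, orange, yellow, silver

330000 Ω = 33 × 10^4.
3 → orange
3 → orange
Multiplier 10^4 → yellow.
±10% tolerance → silver.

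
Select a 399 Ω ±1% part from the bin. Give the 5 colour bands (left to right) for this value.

399 Ω = 399 × 10^0.
3 → orange
9 → white
9 → white
Multiplier 10^0 → black.
±1% tolerance → brown.

orange, white, white, black, brown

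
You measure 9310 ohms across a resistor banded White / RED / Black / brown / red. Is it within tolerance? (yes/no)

yes

White → 9 (first significant figure)
Red → 2 (second significant figure)
Black → 0 (third significant figure)
Brown → ×10 multiplier
Red → ±2% tolerance
920 × 10 = 9200 Ω
Allowed range: 9016 Ω to 9384 Ω.
9310 ohms lies inside that range.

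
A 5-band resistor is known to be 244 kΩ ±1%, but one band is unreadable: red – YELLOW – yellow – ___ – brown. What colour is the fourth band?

244000 Ω = 244 × 10^3.
The fourth band is the multiplier, 10^3, which is orange.

orange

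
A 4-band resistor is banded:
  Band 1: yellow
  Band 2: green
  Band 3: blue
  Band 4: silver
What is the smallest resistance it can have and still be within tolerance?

40500000 Ω

Yellow → 4 (first significant figure)
Green → 5 (second significant figure)
Blue → ×10^6 multiplier
Silver → ±10% tolerance
45 × 1000000 = 45000000 Ω
Smallest = 45000000 × (1 − 10/100) = 40500000 Ω.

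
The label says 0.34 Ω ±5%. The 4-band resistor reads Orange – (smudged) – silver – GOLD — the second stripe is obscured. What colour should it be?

0.34 Ω = 34 × 10^-2.
The second band gives digit 4 of the significand, and 4 is yellow.

yellow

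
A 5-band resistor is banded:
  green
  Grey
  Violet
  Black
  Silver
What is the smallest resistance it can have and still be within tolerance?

528.3 Ω

Green → 5 (first significant figure)
Grey → 8 (second significant figure)
Violet → 7 (third significant figure)
Black → ×1 multiplier
Silver → ±10% tolerance
587 × 1 = 587 Ω
Smallest = 587 × (1 − 10/100) = 528.3 Ω.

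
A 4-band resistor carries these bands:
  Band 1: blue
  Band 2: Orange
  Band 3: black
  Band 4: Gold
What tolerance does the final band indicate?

±5%

The last band, gold, is the tolerance band.
Gold corresponds to ±5%.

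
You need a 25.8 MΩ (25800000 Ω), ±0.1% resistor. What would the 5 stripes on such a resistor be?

25800000 Ω = 258 × 10^5.
2 → red
5 → green
8 → grey
Multiplier 10^5 → green.
±0.1% tolerance → violet.

red, green, grey, green, violet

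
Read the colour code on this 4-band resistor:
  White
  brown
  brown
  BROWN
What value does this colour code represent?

910 Ω

White → 9 (first significant figure)
Brown → 1 (second significant figure)
Brown → ×10 multiplier
91 × 10 = 910 Ω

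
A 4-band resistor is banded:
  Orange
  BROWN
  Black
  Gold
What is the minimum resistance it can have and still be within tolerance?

29.45 Ω

Orange → 3 (first significant figure)
Brown → 1 (second significant figure)
Black → ×1 multiplier
Gold → ±5% tolerance
31 × 1 = 31 Ω
Minimum = 31 × (1 − 5/100) = 29.45 Ω.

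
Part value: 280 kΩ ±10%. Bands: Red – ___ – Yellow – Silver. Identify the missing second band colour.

grey

280000 Ω = 28 × 10^4.
The second band gives digit 8 of the significand, and 8 is grey.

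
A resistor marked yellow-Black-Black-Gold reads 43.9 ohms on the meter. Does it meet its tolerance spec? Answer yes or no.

no

Yellow → 4 (first significant figure)
Black → 0 (second significant figure)
Black → ×1 multiplier
Gold → ±5% tolerance
40 × 1 = 40 Ω
Allowed range: 38 Ω to 42 Ω.
43.9 ohms lies outside that range.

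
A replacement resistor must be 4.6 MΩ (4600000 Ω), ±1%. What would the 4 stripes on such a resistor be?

yellow, blue, green, brown

4600000 Ω = 46 × 10^5.
4 → yellow
6 → blue
Multiplier 10^5 → green.
±1% tolerance → brown.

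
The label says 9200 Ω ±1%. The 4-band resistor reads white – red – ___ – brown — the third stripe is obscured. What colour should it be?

9200 Ω = 92 × 10^2.
The third band is the multiplier, 10^2, which is red.

red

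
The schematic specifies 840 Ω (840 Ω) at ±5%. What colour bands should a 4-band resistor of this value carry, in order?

grey, yellow, brown, gold

840 Ω = 84 × 10^1.
8 → grey
4 → yellow
Multiplier 10^1 → brown.
±5% tolerance → gold.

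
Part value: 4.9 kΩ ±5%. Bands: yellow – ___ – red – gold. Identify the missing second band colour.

white

4900 Ω = 49 × 10^2.
The second band gives digit 9 of the significand, and 9 is white.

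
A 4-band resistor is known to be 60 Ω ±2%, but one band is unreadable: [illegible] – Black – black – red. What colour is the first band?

blue

60 Ω = 60 × 10^0.
The first band gives digit 6 of the significand, and 6 is blue.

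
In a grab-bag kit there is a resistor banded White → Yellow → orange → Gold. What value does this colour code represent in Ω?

White → 9 (first significant figure)
Yellow → 4 (second significant figure)
Orange → ×10^3 multiplier
94 × 1000 = 94000 Ω

94000 Ω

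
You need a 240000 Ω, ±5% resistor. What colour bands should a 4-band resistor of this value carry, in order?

red, yellow, yellow, gold

240000 Ω = 24 × 10^4.
2 → red
4 → yellow
Multiplier 10^4 → yellow.
±5% tolerance → gold.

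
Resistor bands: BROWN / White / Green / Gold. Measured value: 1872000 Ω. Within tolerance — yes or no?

Brown → 1 (first significant figure)
White → 9 (second significant figure)
Green → ×10^5 multiplier
Gold → ±5% tolerance
19 × 100000 = 1900000 Ω
Allowed range: 1805000 Ω to 1995000 Ω.
1872000 Ω lies inside that range.

yes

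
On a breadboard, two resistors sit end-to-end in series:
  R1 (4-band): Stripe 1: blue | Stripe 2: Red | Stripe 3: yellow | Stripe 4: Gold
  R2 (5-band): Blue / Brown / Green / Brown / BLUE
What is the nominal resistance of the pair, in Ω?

626150 Ω

R1: blue, red → 62; yellow ×10^4 → 620000 Ω.
R2: blue, brown, green → 615; brown ×10 → 6150 Ω.
Series: 620000 + 6150 = 626150 Ω.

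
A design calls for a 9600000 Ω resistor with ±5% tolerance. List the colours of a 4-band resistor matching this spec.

9600000 Ω = 96 × 10^5.
9 → white
6 → blue
Multiplier 10^5 → green.
±5% tolerance → gold.

white, blue, green, gold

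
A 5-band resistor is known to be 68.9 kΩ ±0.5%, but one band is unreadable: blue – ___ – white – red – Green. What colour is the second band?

68900 Ω = 689 × 10^2.
The second band gives digit 8 of the significand, and 8 is grey.

grey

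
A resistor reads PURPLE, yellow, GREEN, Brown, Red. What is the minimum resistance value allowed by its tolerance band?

Violet → 7 (first significant figure)
Yellow → 4 (second significant figure)
Green → 5 (third significant figure)
Brown → ×10 multiplier
Red → ±2% tolerance
745 × 10 = 7450 Ω
Minimum = 7450 × (1 − 2/100) = 7301 Ω.

7301 Ω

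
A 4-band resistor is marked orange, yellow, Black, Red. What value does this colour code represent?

34 Ω

Orange → 3 (first significant figure)
Yellow → 4 (second significant figure)
Black → ×1 multiplier
34 × 1 = 34 Ω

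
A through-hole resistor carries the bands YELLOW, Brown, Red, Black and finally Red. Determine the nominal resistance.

412 Ω

Yellow → 4 (first significant figure)
Brown → 1 (second significant figure)
Red → 2 (third significant figure)
Black → ×1 multiplier
412 × 1 = 412 Ω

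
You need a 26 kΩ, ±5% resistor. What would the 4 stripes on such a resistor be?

red, blue, orange, gold

26000 Ω = 26 × 10^3.
2 → red
6 → blue
Multiplier 10^3 → orange.
±5% tolerance → gold.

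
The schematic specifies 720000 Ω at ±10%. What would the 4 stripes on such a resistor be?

720000 Ω = 72 × 10^4.
7 → violet
2 → red
Multiplier 10^4 → yellow.
±10% tolerance → silver.

violet, red, yellow, silver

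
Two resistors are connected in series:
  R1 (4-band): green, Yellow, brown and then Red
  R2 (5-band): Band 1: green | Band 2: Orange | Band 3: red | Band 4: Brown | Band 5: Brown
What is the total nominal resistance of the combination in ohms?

R1: green, yellow → 54; brown ×10 → 540 Ω.
R2: green, orange, red → 532; brown ×10 → 5320 Ω.
Series: 540 + 5320 = 5860 Ω.

5860 Ω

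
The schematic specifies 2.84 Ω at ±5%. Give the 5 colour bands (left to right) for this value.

2.84 Ω = 284 × 10^-2.
2 → red
8 → grey
4 → yellow
Multiplier 10^-2 → silver.
±5% tolerance → gold.

red, grey, yellow, silver, gold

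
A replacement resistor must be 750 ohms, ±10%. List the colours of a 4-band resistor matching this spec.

750 Ω = 75 × 10^1.
7 → violet
5 → green
Multiplier 10^1 → brown.
±10% tolerance → silver.

violet, green, brown, silver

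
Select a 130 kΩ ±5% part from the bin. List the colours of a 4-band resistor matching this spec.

130000 Ω = 13 × 10^4.
1 → brown
3 → orange
Multiplier 10^4 → yellow.
±5% tolerance → gold.

brown, orange, yellow, gold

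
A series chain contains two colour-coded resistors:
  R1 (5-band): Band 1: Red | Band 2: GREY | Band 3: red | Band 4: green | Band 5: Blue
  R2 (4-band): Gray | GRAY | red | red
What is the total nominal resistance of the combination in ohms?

R1: red, grey, red → 282; green ×10^5 → 28200000 Ω.
R2: grey, grey → 88; red ×10^2 → 8800 Ω.
Series: 28200000 + 8800 = 28208800 Ω.

28208800 Ω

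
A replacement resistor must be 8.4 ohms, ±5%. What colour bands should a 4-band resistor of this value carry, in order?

8.4 Ω = 84 × 10^-1.
8 → grey
4 → yellow
Multiplier 10^-1 → gold.
±5% tolerance → gold.

grey, yellow, gold, gold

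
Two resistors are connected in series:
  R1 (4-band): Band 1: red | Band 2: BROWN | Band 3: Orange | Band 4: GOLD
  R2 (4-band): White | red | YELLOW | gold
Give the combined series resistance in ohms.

R1: red, brown → 21; orange ×10^3 → 21000 Ω.
R2: white, red → 92; yellow ×10^4 → 920000 Ω.
Series: 21000 + 920000 = 941000 Ω.

941000 Ω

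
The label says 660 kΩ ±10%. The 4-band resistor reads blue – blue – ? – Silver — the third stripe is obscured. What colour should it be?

yellow

660000 Ω = 66 × 10^4.
The third band is the multiplier, 10^4, which is yellow.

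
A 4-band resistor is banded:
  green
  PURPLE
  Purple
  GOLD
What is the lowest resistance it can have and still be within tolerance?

Green → 5 (first significant figure)
Violet → 7 (second significant figure)
Violet → ×10^7 multiplier
Gold → ±5% tolerance
57 × 10000000 = 570000000 Ω
Lowest = 570000000 × (1 − 5/100) = 541500000 Ω.

541500000 Ω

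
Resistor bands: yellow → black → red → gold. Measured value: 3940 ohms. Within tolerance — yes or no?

Yellow → 4 (first significant figure)
Black → 0 (second significant figure)
Red → ×10^2 multiplier
Gold → ±5% tolerance
40 × 100 = 4000 Ω
Allowed range: 3800 Ω to 4200 Ω.
3940 ohms lies inside that range.

yes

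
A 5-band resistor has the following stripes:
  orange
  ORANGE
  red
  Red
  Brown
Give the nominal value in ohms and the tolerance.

33200 Ω ±1%

Orange → 3 (first significant figure)
Orange → 3 (second significant figure)
Red → 2 (third significant figure)
Red → ×10^2 multiplier
Brown → ±1% tolerance
332 × 100 = 33200 Ω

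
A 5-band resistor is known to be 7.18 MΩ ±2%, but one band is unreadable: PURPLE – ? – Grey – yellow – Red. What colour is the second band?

7180000 Ω = 718 × 10^4.
The second band gives digit 1 of the significand, and 1 is brown.

brown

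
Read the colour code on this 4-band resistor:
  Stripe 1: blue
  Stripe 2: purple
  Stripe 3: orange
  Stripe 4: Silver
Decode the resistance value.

67000 Ω

Blue → 6 (first significant figure)
Violet → 7 (second significant figure)
Orange → ×10^3 multiplier
67 × 1000 = 67000 Ω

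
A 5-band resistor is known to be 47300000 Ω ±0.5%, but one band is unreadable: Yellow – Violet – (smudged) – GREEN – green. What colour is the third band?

47300000 Ω = 473 × 10^5.
The third band gives digit 3 of the significand, and 3 is orange.

orange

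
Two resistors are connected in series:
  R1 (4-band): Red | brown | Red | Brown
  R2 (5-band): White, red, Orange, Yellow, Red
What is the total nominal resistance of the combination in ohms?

R1: red, brown → 21; red ×10^2 → 2100 Ω.
R2: white, red, orange → 923; yellow ×10^4 → 9230000 Ω.
Series: 2100 + 9230000 = 9232100 Ω.

9232100 Ω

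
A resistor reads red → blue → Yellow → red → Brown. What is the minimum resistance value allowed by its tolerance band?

Red → 2 (first significant figure)
Blue → 6 (second significant figure)
Yellow → 4 (third significant figure)
Red → ×10^2 multiplier
Brown → ±1% tolerance
264 × 100 = 26400 Ω
Minimum = 26400 × (1 − 1/100) = 26136 Ω.

26136 Ω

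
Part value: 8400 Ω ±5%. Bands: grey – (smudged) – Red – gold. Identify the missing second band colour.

8400 Ω = 84 × 10^2.
The second band gives digit 4 of the significand, and 4 is yellow.

yellow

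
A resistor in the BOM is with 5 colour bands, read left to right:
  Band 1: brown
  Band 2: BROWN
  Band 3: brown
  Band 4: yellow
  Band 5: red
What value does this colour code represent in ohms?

1110000 Ω

Brown → 1 (first significant figure)
Brown → 1 (second significant figure)
Brown → 1 (third significant figure)
Yellow → ×10^4 multiplier
111 × 10000 = 1110000 Ω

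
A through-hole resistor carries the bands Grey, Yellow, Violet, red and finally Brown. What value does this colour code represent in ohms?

84700 Ω

Grey → 8 (first significant figure)
Yellow → 4 (second significant figure)
Violet → 7 (third significant figure)
Red → ×10^2 multiplier
847 × 100 = 84700 Ω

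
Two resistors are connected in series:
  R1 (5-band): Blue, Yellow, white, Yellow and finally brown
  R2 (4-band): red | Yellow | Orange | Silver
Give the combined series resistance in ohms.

6514000 Ω

R1: blue, yellow, white → 649; yellow ×10^4 → 6490000 Ω.
R2: red, yellow → 24; orange ×10^3 → 24000 Ω.
Series: 6490000 + 24000 = 6514000 Ω.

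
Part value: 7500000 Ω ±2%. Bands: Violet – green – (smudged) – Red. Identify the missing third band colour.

7500000 Ω = 75 × 10^5.
The third band is the multiplier, 10^5, which is green.

green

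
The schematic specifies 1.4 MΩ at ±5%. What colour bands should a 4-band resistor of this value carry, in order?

1400000 Ω = 14 × 10^5.
1 → brown
4 → yellow
Multiplier 10^5 → green.
±5% tolerance → gold.

brown, yellow, green, gold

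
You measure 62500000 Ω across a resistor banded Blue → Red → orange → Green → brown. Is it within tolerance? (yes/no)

yes

Blue → 6 (first significant figure)
Red → 2 (second significant figure)
Orange → 3 (third significant figure)
Green → ×10^5 multiplier
Brown → ±1% tolerance
623 × 100000 = 62300000 Ω
Allowed range: 61677000 Ω to 62923000 Ω.
62500000 Ω lies inside that range.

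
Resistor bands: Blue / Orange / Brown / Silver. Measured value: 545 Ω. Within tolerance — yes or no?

no

Blue → 6 (first significant figure)
Orange → 3 (second significant figure)
Brown → ×10 multiplier
Silver → ±10% tolerance
63 × 10 = 630 Ω
Allowed range: 567 Ω to 693 Ω.
545 Ω lies outside that range.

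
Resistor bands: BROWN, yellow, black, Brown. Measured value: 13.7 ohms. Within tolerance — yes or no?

no

Brown → 1 (first significant figure)
Yellow → 4 (second significant figure)
Black → ×1 multiplier
Brown → ±1% tolerance
14 × 1 = 14 Ω
Allowed range: 13.86 Ω to 14.14 Ω.
13.7 ohms lies outside that range.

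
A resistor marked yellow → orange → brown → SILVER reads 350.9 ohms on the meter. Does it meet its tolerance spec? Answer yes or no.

no

Yellow → 4 (first significant figure)
Orange → 3 (second significant figure)
Brown → ×10 multiplier
Silver → ±10% tolerance
43 × 10 = 430 Ω
Allowed range: 387 Ω to 473 Ω.
350.9 ohms lies outside that range.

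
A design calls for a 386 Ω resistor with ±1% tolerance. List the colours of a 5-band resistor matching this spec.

orange, grey, blue, black, brown

386 Ω = 386 × 10^0.
3 → orange
8 → grey
6 → blue
Multiplier 10^0 → black.
±1% tolerance → brown.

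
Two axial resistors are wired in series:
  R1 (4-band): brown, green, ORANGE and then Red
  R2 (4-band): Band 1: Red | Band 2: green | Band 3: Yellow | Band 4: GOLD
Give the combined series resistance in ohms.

265000 Ω

R1: brown, green → 15; orange ×10^3 → 15000 Ω.
R2: red, green → 25; yellow ×10^4 → 250000 Ω.
Series: 15000 + 250000 = 265000 Ω.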